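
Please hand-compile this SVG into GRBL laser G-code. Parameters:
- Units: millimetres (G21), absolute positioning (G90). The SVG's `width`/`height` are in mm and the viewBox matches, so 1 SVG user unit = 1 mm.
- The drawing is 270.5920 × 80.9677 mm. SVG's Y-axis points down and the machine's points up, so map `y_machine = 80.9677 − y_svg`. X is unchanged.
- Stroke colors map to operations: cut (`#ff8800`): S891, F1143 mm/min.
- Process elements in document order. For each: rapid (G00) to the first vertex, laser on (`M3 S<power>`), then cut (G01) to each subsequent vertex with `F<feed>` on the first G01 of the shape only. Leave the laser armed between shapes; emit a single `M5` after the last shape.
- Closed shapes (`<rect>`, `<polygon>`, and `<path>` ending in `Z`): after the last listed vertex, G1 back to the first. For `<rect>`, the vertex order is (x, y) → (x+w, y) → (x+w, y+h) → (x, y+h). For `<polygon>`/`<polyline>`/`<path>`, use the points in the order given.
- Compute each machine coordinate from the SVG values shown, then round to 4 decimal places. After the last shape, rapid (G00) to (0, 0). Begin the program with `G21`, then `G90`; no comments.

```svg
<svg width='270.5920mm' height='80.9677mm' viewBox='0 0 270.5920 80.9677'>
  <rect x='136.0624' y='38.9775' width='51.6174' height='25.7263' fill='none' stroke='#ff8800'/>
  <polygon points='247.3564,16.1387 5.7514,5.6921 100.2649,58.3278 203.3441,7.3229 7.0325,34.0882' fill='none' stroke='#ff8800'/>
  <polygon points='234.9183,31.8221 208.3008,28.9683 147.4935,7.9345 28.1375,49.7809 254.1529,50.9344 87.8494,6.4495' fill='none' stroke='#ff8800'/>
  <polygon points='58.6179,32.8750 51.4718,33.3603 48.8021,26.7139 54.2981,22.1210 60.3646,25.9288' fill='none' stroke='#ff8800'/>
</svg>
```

Since the viewBox matches the mm dimensions, user units are millimetres directly. The only transform is the Y-flip y_m = 80.9677 − y_svg.

Shape 1 is a rectangle drawn with `<rect>`. Its stroke #ff8800 means cut at S891, F1143. After flipping Y the toolpath is (136.0624,41.9902) → (187.6798,41.9902) → (187.6798,16.2639) → (136.0624,16.2639) → (136.0624,41.9902), returning to the start.

Shape 2 is a closed polygon drawn with `<polygon>`. Its stroke #ff8800 means cut at S891, F1143. After flipping Y the toolpath is (247.3564,64.8290) → (5.7514,75.2756) → (100.2649,22.6399) → (203.3441,73.6448) → (7.0325,46.8795) → (247.3564,64.8290), returning to the start.

Shape 3 is a closed polygon drawn with `<polygon>`. Its stroke #ff8800 means cut at S891, F1143. After flipping Y the toolpath is (234.9183,49.1456) → (208.3008,51.9994) → (147.4935,73.0332) → (28.1375,31.1868) → (254.1529,30.0333) → (87.8494,74.5182) → (234.9183,49.1456), returning to the start.

Shape 4 is a regular polygon drawn with `<polygon>`. Its stroke #ff8800 means cut at S891, F1143. After flipping Y the toolpath is (58.6179,48.0927) → (51.4718,47.6074) → (48.8021,54.2538) → (54.2981,58.8467) → (60.3646,55.0389) → (58.6179,48.0927), returning to the start.

G21
G90
G00 X136.0624 Y41.9902
M3 S891
G01 X187.6798 Y41.9902 F1143
G01 X187.6798 Y16.2639
G01 X136.0624 Y16.2639
G01 X136.0624 Y41.9902
G00 X247.3564 Y64.8290
M3 S891
G01 X5.7514 Y75.2756 F1143
G01 X100.2649 Y22.6399
G01 X203.3441 Y73.6448
G01 X7.0325 Y46.8795
G01 X247.3564 Y64.8290
G00 X234.9183 Y49.1456
M3 S891
G01 X208.3008 Y51.9994 F1143
G01 X147.4935 Y73.0332
G01 X28.1375 Y31.1868
G01 X254.1529 Y30.0333
G01 X87.8494 Y74.5182
G01 X234.9183 Y49.1456
G00 X58.6179 Y48.0927
M3 S891
G01 X51.4718 Y47.6074 F1143
G01 X48.8021 Y54.2538
G01 X54.2981 Y58.8467
G01 X60.3646 Y55.0389
G01 X58.6179 Y48.0927
M5
G00 X0.0000 Y0.0000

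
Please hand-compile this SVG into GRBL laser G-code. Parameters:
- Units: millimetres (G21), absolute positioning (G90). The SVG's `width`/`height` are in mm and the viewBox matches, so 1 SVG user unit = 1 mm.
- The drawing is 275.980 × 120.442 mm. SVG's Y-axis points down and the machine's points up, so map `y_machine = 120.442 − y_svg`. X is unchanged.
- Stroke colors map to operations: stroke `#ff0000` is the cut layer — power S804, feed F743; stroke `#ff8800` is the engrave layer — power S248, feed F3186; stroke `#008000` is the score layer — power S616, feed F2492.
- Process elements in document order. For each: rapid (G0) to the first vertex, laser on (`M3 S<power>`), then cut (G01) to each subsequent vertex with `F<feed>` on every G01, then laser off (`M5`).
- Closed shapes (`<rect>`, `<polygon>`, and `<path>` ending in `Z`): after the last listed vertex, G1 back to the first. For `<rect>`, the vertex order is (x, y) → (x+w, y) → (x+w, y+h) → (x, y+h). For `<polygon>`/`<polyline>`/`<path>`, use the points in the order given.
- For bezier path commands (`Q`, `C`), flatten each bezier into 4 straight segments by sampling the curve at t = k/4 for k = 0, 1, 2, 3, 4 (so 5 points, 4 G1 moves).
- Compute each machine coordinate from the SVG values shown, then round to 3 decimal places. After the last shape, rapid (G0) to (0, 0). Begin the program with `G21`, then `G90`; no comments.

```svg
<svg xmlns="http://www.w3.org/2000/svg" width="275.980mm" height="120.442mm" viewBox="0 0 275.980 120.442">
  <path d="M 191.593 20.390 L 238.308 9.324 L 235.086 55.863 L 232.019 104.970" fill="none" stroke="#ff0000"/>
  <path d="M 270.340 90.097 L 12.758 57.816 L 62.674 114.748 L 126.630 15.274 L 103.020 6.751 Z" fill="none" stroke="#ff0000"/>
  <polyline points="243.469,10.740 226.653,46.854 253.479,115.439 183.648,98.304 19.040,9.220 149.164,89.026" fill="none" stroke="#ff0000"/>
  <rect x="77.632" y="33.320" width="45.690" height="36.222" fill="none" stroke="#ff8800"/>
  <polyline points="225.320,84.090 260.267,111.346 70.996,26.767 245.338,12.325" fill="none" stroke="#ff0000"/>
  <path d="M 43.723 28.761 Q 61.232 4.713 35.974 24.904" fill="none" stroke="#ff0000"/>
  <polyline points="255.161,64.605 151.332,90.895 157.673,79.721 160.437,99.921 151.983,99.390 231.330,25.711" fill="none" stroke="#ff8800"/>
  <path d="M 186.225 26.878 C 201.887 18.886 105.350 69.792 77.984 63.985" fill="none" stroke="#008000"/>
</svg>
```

Since the viewBox matches the mm dimensions, user units are millimetres directly. The only transform is the Y-flip y_m = 120.442 − y_svg.

Shape 1 is a open polyline drawn with `<path>`. Its stroke #ff0000 means cut at S804, F743. After flipping Y the toolpath is (191.593,100.052) → (238.308,111.118) → (235.086,64.579) → (232.019,15.472).

Shape 2 is a closed polygon drawn with `<path>`. Its stroke #ff0000 means cut at S804, F743. After flipping Y the toolpath is (270.340,30.345) → (12.758,62.626) → (62.674,5.694) → (126.630,105.168) → (103.020,113.691) → (270.340,30.345), returning to the start.

Shape 3 is a open polyline drawn with `<polyline>`. Its stroke #ff0000 means cut at S804, F743. After flipping Y the toolpath is (243.469,109.702) → (226.653,73.588) → (253.479,5.003) → (183.648,22.138) → (19.040,111.222) → (149.164,31.416).

Shape 4 is a rectangle drawn with `<rect>`. Its stroke #ff8800 means engrave at S248, F3186. After flipping Y the toolpath is (77.632,87.122) → (123.322,87.122) → (123.322,50.900) → (77.632,50.900) → (77.632,87.122), returning to the start.

Shape 5 is a open polyline drawn with `<polyline>`. Its stroke #ff0000 means cut at S804, F743. After flipping Y the toolpath is (225.320,36.352) → (260.267,9.096) → (70.996,93.675) → (245.338,108.117).

Shape 6 is a quadratic bezier drawn with `<path>`. Its stroke #ff0000 means cut at S804, F743. After flipping Y the toolpath is (43.723,91.681) → (49.805,100.940) → (50.540,104.669) → (45.930,102.869) → (35.974,95.538).

Shape 7 is a open polyline drawn with `<polyline>`. Its stroke #ff8800 means engrave at S248, F3186. After flipping Y the toolpath is (255.161,55.837) → (151.332,29.547) → (157.673,40.721) → (160.437,20.521) → (151.983,21.052) → (231.330,94.731).

Shape 8 is a cubic bezier drawn with `<path>`. Its stroke #008000 means score at S616, F2492. After flipping Y the toolpath is (186.225,93.564) → (179.768,90.321) → (148.240,75.830) → (108.644,60.929) → (77.984,56.457).

G21
G90
G0 X191.593 Y100.052
M3 S804
G01 X238.308 Y111.118 F743
G01 X235.086 Y64.579 F743
G01 X232.019 Y15.472 F743
M5
G0 X270.340 Y30.345
M3 S804
G01 X12.758 Y62.626 F743
G01 X62.674 Y5.694 F743
G01 X126.630 Y105.168 F743
G01 X103.020 Y113.691 F743
G01 X270.340 Y30.345 F743
M5
G0 X243.469 Y109.702
M3 S804
G01 X226.653 Y73.588 F743
G01 X253.479 Y5.003 F743
G01 X183.648 Y22.138 F743
G01 X19.040 Y111.222 F743
G01 X149.164 Y31.416 F743
M5
G0 X77.632 Y87.122
M3 S248
G01 X123.322 Y87.122 F3186
G01 X123.322 Y50.900 F3186
G01 X77.632 Y50.900 F3186
G01 X77.632 Y87.122 F3186
M5
G0 X225.320 Y36.352
M3 S804
G01 X260.267 Y9.096 F743
G01 X70.996 Y93.675 F743
G01 X245.338 Y108.117 F743
M5
G0 X43.723 Y91.681
M3 S804
G01 X49.805 Y100.940 F743
G01 X50.540 Y104.669 F743
G01 X45.930 Y102.869 F743
G01 X35.974 Y95.538 F743
M5
G0 X255.161 Y55.837
M3 S248
G01 X151.332 Y29.547 F3186
G01 X157.673 Y40.721 F3186
G01 X160.437 Y20.521 F3186
G01 X151.983 Y21.052 F3186
G01 X231.330 Y94.731 F3186
M5
G0 X186.225 Y93.564
M3 S616
G01 X179.768 Y90.321 F2492
G01 X148.240 Y75.830 F2492
G01 X108.644 Y60.929 F2492
G01 X77.984 Y56.457 F2492
M5
G0 X0.000 Y0.000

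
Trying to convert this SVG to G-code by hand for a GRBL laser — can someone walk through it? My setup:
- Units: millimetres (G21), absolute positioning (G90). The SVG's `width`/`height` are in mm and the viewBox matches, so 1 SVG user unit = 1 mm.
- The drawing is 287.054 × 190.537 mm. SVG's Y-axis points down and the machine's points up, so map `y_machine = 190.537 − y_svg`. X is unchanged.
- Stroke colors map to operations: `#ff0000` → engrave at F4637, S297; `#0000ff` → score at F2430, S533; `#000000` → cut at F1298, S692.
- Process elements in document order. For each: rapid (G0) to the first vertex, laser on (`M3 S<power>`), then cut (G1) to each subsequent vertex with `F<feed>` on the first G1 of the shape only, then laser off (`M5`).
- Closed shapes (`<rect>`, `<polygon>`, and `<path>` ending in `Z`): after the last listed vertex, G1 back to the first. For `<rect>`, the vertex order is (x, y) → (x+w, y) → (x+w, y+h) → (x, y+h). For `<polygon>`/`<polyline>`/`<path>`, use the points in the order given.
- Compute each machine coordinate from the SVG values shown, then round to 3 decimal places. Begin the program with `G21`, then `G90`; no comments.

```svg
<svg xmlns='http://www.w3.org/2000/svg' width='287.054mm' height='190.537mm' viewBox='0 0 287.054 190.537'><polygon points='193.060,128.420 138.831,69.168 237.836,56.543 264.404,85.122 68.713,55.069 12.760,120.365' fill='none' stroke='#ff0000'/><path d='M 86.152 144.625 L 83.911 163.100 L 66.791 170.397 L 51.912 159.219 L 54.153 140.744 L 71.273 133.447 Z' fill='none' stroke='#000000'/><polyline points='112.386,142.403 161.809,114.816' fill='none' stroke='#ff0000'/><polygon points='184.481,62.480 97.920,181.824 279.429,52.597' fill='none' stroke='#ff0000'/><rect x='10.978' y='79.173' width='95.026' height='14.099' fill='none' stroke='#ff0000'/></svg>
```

1 u = 1 mm; y_m = 190.537 − y.

[1] `<polygon>` closed polygon, #ff0000→engrave S297 F4637: (193.060,62.117) → (138.831,121.369) → (237.836,133.994) → (264.404,105.415) → (68.713,135.468) → (12.760,70.172) → (193.060,62.117) (closed)

[2] `<path>` regular polygon, #000000→cut S692 F1298: (86.152,45.912) → (83.911,27.437) → (66.791,20.140) → (51.912,31.318) → (54.153,49.793) → (71.273,57.090) → (86.152,45.912) (closed)

[3] `<polyline>` line segment, #ff0000→engrave S297 F4637: (112.386,48.134) → (161.809,75.721)

[4] `<polygon>` closed polygon, #ff0000→engrave S297 F4637: (184.481,128.057) → (97.920,8.713) → (279.429,137.940) → (184.481,128.057) (closed)

[5] `<rect>` rectangle, #ff0000→engrave S297 F4637: (10.978,111.364) → (106.004,111.364) → (106.004,97.265) → (10.978,97.265) → (10.978,111.364) (closed)

G21
G90
G0 X193.060 Y62.117
M3 S297
G1 X138.831 Y121.369 F4637
G1 X237.836 Y133.994
G1 X264.404 Y105.415
G1 X68.713 Y135.468
G1 X12.760 Y70.172
G1 X193.060 Y62.117
M5
G0 X86.152 Y45.912
M3 S692
G1 X83.911 Y27.437 F1298
G1 X66.791 Y20.140
G1 X51.912 Y31.318
G1 X54.153 Y49.793
G1 X71.273 Y57.090
G1 X86.152 Y45.912
M5
G0 X112.386 Y48.134
M3 S297
G1 X161.809 Y75.721 F4637
M5
G0 X184.481 Y128.057
M3 S297
G1 X97.920 Y8.713 F4637
G1 X279.429 Y137.940
G1 X184.481 Y128.057
M5
G0 X10.978 Y111.364
M3 S297
G1 X106.004 Y111.364 F4637
G1 X106.004 Y97.265
G1 X10.978 Y97.265
G1 X10.978 Y111.364
M5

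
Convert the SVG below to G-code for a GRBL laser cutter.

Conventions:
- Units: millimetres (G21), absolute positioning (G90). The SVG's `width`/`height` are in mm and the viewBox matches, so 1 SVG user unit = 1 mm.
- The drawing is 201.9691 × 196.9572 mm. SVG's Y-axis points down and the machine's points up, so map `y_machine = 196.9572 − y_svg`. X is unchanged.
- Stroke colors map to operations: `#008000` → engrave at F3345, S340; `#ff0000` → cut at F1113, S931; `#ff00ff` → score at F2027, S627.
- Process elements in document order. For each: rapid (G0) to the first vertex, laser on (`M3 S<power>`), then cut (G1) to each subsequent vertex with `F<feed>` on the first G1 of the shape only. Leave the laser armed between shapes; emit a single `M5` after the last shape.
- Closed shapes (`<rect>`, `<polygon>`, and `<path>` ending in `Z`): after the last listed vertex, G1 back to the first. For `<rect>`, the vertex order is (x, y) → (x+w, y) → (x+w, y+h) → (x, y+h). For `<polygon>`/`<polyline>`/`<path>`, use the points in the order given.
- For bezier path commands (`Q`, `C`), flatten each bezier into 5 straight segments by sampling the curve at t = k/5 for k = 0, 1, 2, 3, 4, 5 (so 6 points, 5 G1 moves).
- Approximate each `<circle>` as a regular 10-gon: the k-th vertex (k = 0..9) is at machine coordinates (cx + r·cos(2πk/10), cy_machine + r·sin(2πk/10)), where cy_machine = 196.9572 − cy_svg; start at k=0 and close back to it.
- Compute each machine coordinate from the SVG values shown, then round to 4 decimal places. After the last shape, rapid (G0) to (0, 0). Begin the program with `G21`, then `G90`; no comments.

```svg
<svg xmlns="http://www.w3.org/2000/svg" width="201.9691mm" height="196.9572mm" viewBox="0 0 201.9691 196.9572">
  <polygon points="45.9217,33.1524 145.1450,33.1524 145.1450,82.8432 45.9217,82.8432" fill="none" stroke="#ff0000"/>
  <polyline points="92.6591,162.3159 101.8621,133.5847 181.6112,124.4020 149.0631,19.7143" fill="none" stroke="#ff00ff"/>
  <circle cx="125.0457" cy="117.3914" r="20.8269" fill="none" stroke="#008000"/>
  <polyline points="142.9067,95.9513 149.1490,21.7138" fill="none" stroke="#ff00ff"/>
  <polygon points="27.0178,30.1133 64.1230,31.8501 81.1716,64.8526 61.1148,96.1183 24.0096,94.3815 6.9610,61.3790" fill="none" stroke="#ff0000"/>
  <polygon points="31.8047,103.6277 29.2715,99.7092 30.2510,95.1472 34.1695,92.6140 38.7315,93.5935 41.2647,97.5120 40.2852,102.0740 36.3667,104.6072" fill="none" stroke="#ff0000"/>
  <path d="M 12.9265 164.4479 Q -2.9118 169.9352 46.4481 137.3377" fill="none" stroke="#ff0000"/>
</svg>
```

viewBox `0 0 201.9691 196.9572` with mm width/height → 1 unit = 1 mm. Flip: y_m = 196.9572 − y_svg.

**Shape 1** — `<polygon>` rectangle, stroke `#ff0000` → cut (S931, F1113). Machine vertices: (45.9217,163.8048) → (145.1450,163.8048) → (145.1450,114.1140) → (45.9217,114.1140) → (45.9217,163.8048). Closed: final G1 returns to the first vertex.

**Shape 2** — `<polyline>` open polyline, stroke `#ff00ff` → score (S627, F2027). Machine vertices: (92.6591,34.6413) → (101.8621,63.3725) → (181.6112,72.5552) → (149.0631,177.2429). Open path.

**Shape 3** — `<circle>` circle, stroke `#008000` → engrave (S340, F3345). Machine vertices: (145.8726,79.5658) → (141.8950,91.8075) → (131.4816,99.3734) → (118.6098,99.3734) → (108.1964,91.8075) → (104.2188,79.5658) → (108.1964,67.3241) → (118.6098,59.7582) → (131.4816,59.7582) → (141.8950,67.3241) → (145.8726,79.5658). Closed: final G1 returns to the first vertex.

**Shape 4** — `<polyline>` line segment, stroke `#ff00ff` → score (S627, F2027). Machine vertices: (142.9067,101.0059) → (149.1490,175.2434). Open path.

**Shape 5** — `<polygon>` regular polygon, stroke `#ff0000` → cut (S931, F1113). Machine vertices: (27.0178,166.8439) → (64.1230,165.1071) → (81.1716,132.1046) → (61.1148,100.8389) → (24.0096,102.5757) → (6.9610,135.5782) → (27.0178,166.8439). Closed: final G1 returns to the first vertex.

**Shape 6** — `<polygon>` regular polygon, stroke `#ff0000` → cut (S931, F1113). Machine vertices: (31.8047,93.3295) → (29.2715,97.2480) → (30.2510,101.8100) → (34.1695,104.3432) → (38.7315,103.3637) → (41.2647,99.4452) → (40.2852,94.8832) → (36.3667,92.3500) → (31.8047,93.3295). Closed: final G1 returns to the first vertex.

**Shape 7** — `<path>` quadratic bezier, stroke `#ff0000` → cut (S931, F1113). Control points (SVG): P0=(12.9265,164.4479), P1=(-2.9118,169.9352), P2=(46.4481,137.3377); sampled at t=k/5. Machine vertices: (12.9265,32.5093) → (9.1991,31.8378) → (10.6876,34.2130) → (17.3919,39.6351) → (29.3121,48.1039) → (46.4481,59.6195). Open path.

G21
G90
G0 X45.9217 Y163.8048
M3 S931
G1 X145.1450 Y163.8048 F1113
G1 X145.1450 Y114.1140
G1 X45.9217 Y114.1140
G1 X45.9217 Y163.8048
G0 X92.6591 Y34.6413
M3 S627
G1 X101.8621 Y63.3725 F2027
G1 X181.6112 Y72.5552
G1 X149.0631 Y177.2429
G0 X145.8726 Y79.5658
M3 S340
G1 X141.8950 Y91.8075 F3345
G1 X131.4816 Y99.3734
G1 X118.6098 Y99.3734
G1 X108.1964 Y91.8075
G1 X104.2188 Y79.5658
G1 X108.1964 Y67.3241
G1 X118.6098 Y59.7582
G1 X131.4816 Y59.7582
G1 X141.8950 Y67.3241
G1 X145.8726 Y79.5658
G0 X142.9067 Y101.0059
M3 S627
G1 X149.1490 Y175.2434 F2027
G0 X27.0178 Y166.8439
M3 S931
G1 X64.1230 Y165.1071 F1113
G1 X81.1716 Y132.1046
G1 X61.1148 Y100.8389
G1 X24.0096 Y102.5757
G1 X6.9610 Y135.5782
G1 X27.0178 Y166.8439
G0 X31.8047 Y93.3295
M3 S931
G1 X29.2715 Y97.2480 F1113
G1 X30.2510 Y101.8100
G1 X34.1695 Y104.3432
G1 X38.7315 Y103.3637
G1 X41.2647 Y99.4452
G1 X40.2852 Y94.8832
G1 X36.3667 Y92.3500
G1 X31.8047 Y93.3295
G0 X12.9265 Y32.5093
M3 S931
G1 X9.1991 Y31.8378 F1113
G1 X10.6876 Y34.2130
G1 X17.3919 Y39.6351
G1 X29.3121 Y48.1039
G1 X46.4481 Y59.6195
M5
G0 X0.0000 Y0.0000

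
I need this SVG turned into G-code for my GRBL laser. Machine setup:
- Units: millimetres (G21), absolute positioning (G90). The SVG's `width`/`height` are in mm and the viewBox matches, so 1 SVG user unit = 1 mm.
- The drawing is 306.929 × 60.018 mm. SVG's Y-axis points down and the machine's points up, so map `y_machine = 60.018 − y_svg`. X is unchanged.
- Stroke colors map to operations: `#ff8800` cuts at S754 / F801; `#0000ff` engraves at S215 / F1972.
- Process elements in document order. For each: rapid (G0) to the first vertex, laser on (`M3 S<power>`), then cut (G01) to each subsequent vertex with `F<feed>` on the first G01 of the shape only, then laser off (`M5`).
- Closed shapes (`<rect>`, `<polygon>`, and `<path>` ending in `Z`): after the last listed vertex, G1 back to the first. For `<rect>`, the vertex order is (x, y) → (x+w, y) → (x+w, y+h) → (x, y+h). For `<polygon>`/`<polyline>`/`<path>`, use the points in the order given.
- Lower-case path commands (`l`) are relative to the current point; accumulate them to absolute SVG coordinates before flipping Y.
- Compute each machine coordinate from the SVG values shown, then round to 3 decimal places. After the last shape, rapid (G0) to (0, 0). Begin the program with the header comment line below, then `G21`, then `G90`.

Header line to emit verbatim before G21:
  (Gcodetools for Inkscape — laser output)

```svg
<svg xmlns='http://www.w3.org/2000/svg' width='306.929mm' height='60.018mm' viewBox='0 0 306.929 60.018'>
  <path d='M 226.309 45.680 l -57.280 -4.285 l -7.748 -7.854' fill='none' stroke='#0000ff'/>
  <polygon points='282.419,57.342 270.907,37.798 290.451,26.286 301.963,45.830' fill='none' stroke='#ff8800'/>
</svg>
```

viewBox `0 0 306.929 60.018` with mm width/height → 1 unit = 1 mm. Flip: y_m = 60.018 − y_svg.

**Shape 1** — `<path>` open polyline, stroke `#0000ff` → engrave (S215, F1972). Machine vertices: (226.309,14.338) → (169.029,18.623) → (161.281,26.477). Open path.

**Shape 2** — `<polygon>` regular polygon, stroke `#ff8800` → cut (S754, F801). Machine vertices: (282.419,2.676) → (270.907,22.220) → (290.451,33.732) → (301.963,14.188) → (282.419,2.676). Closed: final G1 returns to the first vertex.

(Gcodetools for Inkscape — laser output)
G21
G90
G0 X226.309 Y14.338
M3 S215
G01 X169.029 Y18.623 F1972
G01 X161.281 Y26.477
M5
G0 X282.419 Y2.676
M3 S754
G01 X270.907 Y22.220 F801
G01 X290.451 Y33.732
G01 X301.963 Y14.188
G01 X282.419 Y2.676
M5
G0 X0.000 Y0.000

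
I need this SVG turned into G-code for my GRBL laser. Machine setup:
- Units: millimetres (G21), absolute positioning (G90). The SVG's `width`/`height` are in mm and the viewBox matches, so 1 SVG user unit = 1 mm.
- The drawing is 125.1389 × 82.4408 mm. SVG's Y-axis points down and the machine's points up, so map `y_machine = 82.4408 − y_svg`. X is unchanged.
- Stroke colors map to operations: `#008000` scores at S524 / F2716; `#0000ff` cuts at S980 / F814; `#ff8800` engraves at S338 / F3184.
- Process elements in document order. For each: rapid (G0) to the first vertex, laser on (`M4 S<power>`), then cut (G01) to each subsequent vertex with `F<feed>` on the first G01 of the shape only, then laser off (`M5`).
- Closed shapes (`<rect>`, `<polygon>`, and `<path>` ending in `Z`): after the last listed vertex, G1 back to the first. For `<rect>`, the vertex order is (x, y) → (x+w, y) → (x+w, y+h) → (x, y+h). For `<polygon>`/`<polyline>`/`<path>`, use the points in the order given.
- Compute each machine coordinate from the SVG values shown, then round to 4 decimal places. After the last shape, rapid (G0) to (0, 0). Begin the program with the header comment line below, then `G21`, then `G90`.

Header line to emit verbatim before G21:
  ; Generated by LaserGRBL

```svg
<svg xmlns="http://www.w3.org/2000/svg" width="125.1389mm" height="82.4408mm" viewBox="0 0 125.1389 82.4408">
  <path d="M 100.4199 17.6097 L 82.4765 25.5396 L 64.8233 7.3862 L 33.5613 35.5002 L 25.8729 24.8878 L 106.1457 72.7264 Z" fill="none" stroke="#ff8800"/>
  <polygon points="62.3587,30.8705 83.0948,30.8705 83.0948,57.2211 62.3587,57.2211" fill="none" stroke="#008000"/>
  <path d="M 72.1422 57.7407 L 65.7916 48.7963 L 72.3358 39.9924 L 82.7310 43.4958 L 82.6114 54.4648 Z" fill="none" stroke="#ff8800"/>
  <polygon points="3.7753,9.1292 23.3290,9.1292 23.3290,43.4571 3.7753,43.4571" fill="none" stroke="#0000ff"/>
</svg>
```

; Generated by LaserGRBL
G21
G90
G0 X100.4199 Y64.8311
M4 S338
G01 X82.4765 Y56.9012 F3184
G01 X64.8233 Y75.0546
G01 X33.5613 Y46.9406
G01 X25.8729 Y57.5530
G01 X106.1457 Y9.7144
G01 X100.4199 Y64.8311
M5
G0 X62.3587 Y51.5703
M4 S524
G01 X83.0948 Y51.5703 F2716
G01 X83.0948 Y25.2197
G01 X62.3587 Y25.2197
G01 X62.3587 Y51.5703
M5
G0 X72.1422 Y24.7001
M4 S338
G01 X65.7916 Y33.6445 F3184
G01 X72.3358 Y42.4484
G01 X82.7310 Y38.9450
G01 X82.6114 Y27.9760
G01 X72.1422 Y24.7001
M5
G0 X3.7753 Y73.3116
M4 S980
G01 X23.3290 Y73.3116 F814
G01 X23.3290 Y38.9837
G01 X3.7753 Y38.9837
G01 X3.7753 Y73.3116
M5
G0 X0.0000 Y0.0000

viewBox `0 0 125.1389 82.4408` with mm width/height → 1 unit = 1 mm. Flip: y_m = 82.4408 − y_svg.

**Shape 1** — `<path>` closed polygon, stroke `#ff8800` → engrave (S338, F3184). Machine vertices: (100.4199,64.8311) → (82.4765,56.9012) → (64.8233,75.0546) → (33.5613,46.9406) → (25.8729,57.5530) → (106.1457,9.7144) → (100.4199,64.8311). Closed: final G1 returns to the first vertex.

**Shape 2** — `<polygon>` rectangle, stroke `#008000` → score (S524, F2716). Machine vertices: (62.3587,51.5703) → (83.0948,51.5703) → (83.0948,25.2197) → (62.3587,25.2197) → (62.3587,51.5703). Closed: final G1 returns to the first vertex.

**Shape 3** — `<path>` regular polygon, stroke `#ff8800` → engrave (S338, F3184). Machine vertices: (72.1422,24.7001) → (65.7916,33.6445) → (72.3358,42.4484) → (82.7310,38.9450) → (82.6114,27.9760) → (72.1422,24.7001). Closed: final G1 returns to the first vertex.

**Shape 4** — `<polygon>` rectangle, stroke `#0000ff` → cut (S980, F814). Machine vertices: (3.7753,73.3116) → (23.3290,73.3116) → (23.3290,38.9837) → (3.7753,38.9837) → (3.7753,73.3116). Closed: final G1 returns to the first vertex.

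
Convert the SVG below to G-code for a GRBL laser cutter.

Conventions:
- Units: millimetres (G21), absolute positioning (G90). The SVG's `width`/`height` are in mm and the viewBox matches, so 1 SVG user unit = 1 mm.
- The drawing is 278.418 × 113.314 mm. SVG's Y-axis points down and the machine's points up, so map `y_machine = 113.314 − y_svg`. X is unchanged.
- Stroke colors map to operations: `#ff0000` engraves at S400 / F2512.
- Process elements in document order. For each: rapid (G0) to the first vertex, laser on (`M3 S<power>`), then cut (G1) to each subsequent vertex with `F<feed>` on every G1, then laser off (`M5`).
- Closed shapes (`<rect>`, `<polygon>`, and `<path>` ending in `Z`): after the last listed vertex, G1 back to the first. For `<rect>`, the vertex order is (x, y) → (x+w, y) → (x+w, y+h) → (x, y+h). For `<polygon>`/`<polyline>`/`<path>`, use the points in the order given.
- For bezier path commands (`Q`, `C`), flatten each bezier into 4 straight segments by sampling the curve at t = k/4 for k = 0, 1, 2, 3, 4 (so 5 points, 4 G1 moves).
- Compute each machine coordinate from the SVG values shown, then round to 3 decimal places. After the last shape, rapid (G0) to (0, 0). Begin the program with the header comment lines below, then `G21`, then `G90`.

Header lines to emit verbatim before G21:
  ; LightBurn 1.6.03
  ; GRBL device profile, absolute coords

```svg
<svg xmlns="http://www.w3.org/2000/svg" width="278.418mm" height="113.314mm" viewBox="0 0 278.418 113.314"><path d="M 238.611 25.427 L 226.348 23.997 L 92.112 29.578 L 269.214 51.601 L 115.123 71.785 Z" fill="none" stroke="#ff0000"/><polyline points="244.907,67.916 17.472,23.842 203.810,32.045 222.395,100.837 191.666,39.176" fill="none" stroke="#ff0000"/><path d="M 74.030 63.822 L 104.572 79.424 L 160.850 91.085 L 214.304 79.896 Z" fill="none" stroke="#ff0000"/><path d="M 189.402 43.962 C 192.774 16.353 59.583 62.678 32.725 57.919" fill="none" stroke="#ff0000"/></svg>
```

; LightBurn 1.6.03
; GRBL device profile, absolute coords
G21
G90
G0 X238.611 Y87.887
M3 S400
G1 X226.348 Y89.317 F2512
G1 X92.112 Y83.736 F2512
G1 X269.214 Y61.713 F2512
G1 X115.123 Y41.529 F2512
G1 X238.611 Y87.887 F2512
M5
G0 X244.907 Y45.398
M3 S400
G1 X17.472 Y89.472 F2512
G1 X203.810 Y81.269 F2512
G1 X222.395 Y12.477 F2512
G1 X191.666 Y74.138 F2512
M5
G0 X74.030 Y49.492
M3 S400
G1 X104.572 Y33.890 F2512
G1 X160.850 Y22.229 F2512
G1 X214.304 Y33.418 F2512
G1 X74.030 Y49.492 F2512
M5
G0 X189.402 Y69.352
M3 S400
G1 X170.121 Y78.150 F2512
G1 X122.400 Y70.942 F2512
G1 X69.011 Y59.451 F2512
G1 X32.725 Y55.395 F2512
M5
G0 X0.000 Y0.000

viewBox `0 0 278.418 113.314` with mm width/height → 1 unit = 1 mm. Flip: y_m = 113.314 − y_svg.

**Shape 1** — `<path>` closed polygon, stroke `#ff0000` → engrave (S400, F2512). Machine vertices: (238.611,87.887) → (226.348,89.317) → (92.112,83.736) → (269.214,61.713) → (115.123,41.529) → (238.611,87.887). Closed: final G1 returns to the first vertex.

**Shape 2** — `<polyline>` open polyline, stroke `#ff0000` → engrave (S400, F2512). Machine vertices: (244.907,45.398) → (17.472,89.472) → (203.810,81.269) → (222.395,12.477) → (191.666,74.138). Open path.

**Shape 3** — `<path>` closed polygon, stroke `#ff0000` → engrave (S400, F2512). Machine vertices: (74.030,49.492) → (104.572,33.890) → (160.850,22.229) → (214.304,33.418) → (74.030,49.492). Closed: final G1 returns to the first vertex.

**Shape 4** — `<path>` cubic bezier, stroke `#ff0000` → engrave (S400, F2512). Control points (SVG): P0=(189.402,43.962), P1=(192.774,16.353), P2=(59.583,62.678), P3=(32.725,57.919); sampled at t=k/4. Machine vertices: (189.402,69.352) → (170.121,78.150) → (122.400,70.942) → (69.011,59.451) → (32.725,55.395). Open path.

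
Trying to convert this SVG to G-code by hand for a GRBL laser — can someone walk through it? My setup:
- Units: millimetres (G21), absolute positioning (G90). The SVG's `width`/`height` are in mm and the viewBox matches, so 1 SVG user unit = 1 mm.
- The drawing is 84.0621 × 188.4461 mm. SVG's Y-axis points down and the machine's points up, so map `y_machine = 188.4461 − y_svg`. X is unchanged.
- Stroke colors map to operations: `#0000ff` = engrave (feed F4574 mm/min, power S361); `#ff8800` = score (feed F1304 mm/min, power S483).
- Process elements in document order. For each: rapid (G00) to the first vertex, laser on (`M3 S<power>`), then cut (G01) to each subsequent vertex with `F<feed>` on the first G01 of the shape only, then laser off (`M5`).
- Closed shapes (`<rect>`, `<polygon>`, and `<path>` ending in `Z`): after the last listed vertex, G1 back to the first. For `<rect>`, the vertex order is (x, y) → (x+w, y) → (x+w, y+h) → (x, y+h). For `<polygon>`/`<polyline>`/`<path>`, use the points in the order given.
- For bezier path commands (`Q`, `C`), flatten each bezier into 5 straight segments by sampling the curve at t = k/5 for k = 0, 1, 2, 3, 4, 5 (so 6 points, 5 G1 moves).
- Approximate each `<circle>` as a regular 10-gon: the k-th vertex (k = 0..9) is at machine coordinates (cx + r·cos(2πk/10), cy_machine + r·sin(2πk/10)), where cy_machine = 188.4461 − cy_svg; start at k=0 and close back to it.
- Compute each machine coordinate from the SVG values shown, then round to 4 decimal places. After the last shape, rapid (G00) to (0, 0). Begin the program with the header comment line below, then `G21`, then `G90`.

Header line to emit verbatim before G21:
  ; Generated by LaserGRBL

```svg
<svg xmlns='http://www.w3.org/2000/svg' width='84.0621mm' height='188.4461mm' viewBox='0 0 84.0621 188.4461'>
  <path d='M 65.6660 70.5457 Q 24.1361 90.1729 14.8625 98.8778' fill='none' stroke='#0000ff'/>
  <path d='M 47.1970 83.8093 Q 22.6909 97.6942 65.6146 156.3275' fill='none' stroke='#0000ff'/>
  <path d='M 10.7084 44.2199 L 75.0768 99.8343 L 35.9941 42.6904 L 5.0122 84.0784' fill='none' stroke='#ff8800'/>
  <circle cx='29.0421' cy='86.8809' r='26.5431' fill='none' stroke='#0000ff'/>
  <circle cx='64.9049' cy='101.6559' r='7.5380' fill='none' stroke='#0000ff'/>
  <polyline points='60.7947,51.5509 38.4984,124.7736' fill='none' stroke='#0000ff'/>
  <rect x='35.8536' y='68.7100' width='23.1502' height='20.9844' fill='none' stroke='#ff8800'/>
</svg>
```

; Generated by LaserGRBL
G21
G90
G00 X65.6660 Y117.9004
M3 S361
G01 X50.3443 Y110.4864 F4574
G01 X37.6031 Y103.9462
G01 X27.4424 Y98.2798
G01 X19.8622 Y93.4872
G01 X14.8625 Y89.5683
M5
G00 X47.1970 Y104.6368
M3 S361
G01 X40.0918 Y97.2929 F4574
G01 X38.3809 Y86.3691
G01 X42.0644 Y71.8655
G01 X51.1423 Y53.7820
G01 X65.6146 Y32.1186
M5
G00 X10.7084 Y144.2262
M3 S483
G01 X75.0768 Y88.6118 F1304
G01 X35.9941 Y145.7557
G01 X5.0122 Y104.3677
M5
G00 X55.5852 Y101.5652
M3 S361
G01 X50.5159 Y117.1668 F4574
G01 X37.2444 Y126.8092
G01 X20.8398 Y126.8092
G01 X7.5683 Y117.1668
G01 X2.4990 Y101.5652
G01 X7.5683 Y85.9636
G01 X20.8398 Y76.3212
G01 X37.2444 Y76.3212
G01 X50.5159 Y85.9636
G01 X55.5852 Y101.5652
M5
G00 X72.4429 Y86.7902
M3 S361
G01 X71.0033 Y91.2209 F4574
G01 X67.2343 Y93.9593
G01 X62.5755 Y93.9593
G01 X58.8065 Y91.2209
G01 X57.3669 Y86.7902
G01 X58.8065 Y82.3595
G01 X62.5755 Y79.6211
G01 X67.2343 Y79.6211
G01 X71.0033 Y82.3595
G01 X72.4429 Y86.7902
M5
G00 X60.7947 Y136.8952
M3 S361
G01 X38.4984 Y63.6725 F4574
M5
G00 X35.8536 Y119.7361
M3 S483
G01 X59.0038 Y119.7361 F1304
G01 X59.0038 Y98.7517
G01 X35.8536 Y98.7517
G01 X35.8536 Y119.7361
M5
G00 X0.0000 Y0.0000

Since the viewBox matches the mm dimensions, user units are millimetres directly. The only transform is the Y-flip y_m = 188.4461 − y_svg.

Shape 1 is a quadratic bezier drawn with `<path>`. Its stroke #0000ff means engrave at S361, F4574. After flipping Y the toolpath is (65.6660,117.9004) → (50.3443,110.4864) → (37.6031,103.9462) → (27.4424,98.2798) → (19.8622,93.4872) → (14.8625,89.5683).

Shape 2 is a quadratic bezier drawn with `<path>`. Its stroke #0000ff means engrave at S361, F4574. After flipping Y the toolpath is (47.1970,104.6368) → (40.0918,97.2929) → (38.3809,86.3691) → (42.0644,71.8655) → (51.1423,53.7820) → (65.6146,32.1186).

Shape 3 is a open polyline drawn with `<path>`. Its stroke #ff8800 means score at S483, F1304. After flipping Y the toolpath is (10.7084,144.2262) → (75.0768,88.6118) → (35.9941,145.7557) → (5.0122,104.3677).

Shape 4 is a circle drawn with `<circle>`. Its stroke #0000ff means engrave at S361, F4574. After flipping Y the toolpath is (55.5852,101.5652) → (50.5159,117.1668) → (37.2444,126.8092) → (20.8398,126.8092) → (7.5683,117.1668) → (2.4990,101.5652) → (7.5683,85.9636) → (20.8398,76.3212) → (37.2444,76.3212) → (50.5159,85.9636) → (55.5852,101.5652), returning to the start.

Shape 5 is a circle drawn with `<circle>`. Its stroke #0000ff means engrave at S361, F4574. After flipping Y the toolpath is (72.4429,86.7902) → (71.0033,91.2209) → (67.2343,93.9593) → (62.5755,93.9593) → (58.8065,91.2209) → (57.3669,86.7902) → (58.8065,82.3595) → (62.5755,79.6211) → (67.2343,79.6211) → (71.0033,82.3595) → (72.4429,86.7902), returning to the start.

Shape 6 is a line segment drawn with `<polyline>`. Its stroke #0000ff means engrave at S361, F4574. After flipping Y the toolpath is (60.7947,136.8952) → (38.4984,63.6725).

Shape 7 is a rectangle drawn with `<rect>`. Its stroke #ff8800 means score at S483, F1304. After flipping Y the toolpath is (35.8536,119.7361) → (59.0038,119.7361) → (59.0038,98.7517) → (35.8536,98.7517) → (35.8536,119.7361), returning to the start.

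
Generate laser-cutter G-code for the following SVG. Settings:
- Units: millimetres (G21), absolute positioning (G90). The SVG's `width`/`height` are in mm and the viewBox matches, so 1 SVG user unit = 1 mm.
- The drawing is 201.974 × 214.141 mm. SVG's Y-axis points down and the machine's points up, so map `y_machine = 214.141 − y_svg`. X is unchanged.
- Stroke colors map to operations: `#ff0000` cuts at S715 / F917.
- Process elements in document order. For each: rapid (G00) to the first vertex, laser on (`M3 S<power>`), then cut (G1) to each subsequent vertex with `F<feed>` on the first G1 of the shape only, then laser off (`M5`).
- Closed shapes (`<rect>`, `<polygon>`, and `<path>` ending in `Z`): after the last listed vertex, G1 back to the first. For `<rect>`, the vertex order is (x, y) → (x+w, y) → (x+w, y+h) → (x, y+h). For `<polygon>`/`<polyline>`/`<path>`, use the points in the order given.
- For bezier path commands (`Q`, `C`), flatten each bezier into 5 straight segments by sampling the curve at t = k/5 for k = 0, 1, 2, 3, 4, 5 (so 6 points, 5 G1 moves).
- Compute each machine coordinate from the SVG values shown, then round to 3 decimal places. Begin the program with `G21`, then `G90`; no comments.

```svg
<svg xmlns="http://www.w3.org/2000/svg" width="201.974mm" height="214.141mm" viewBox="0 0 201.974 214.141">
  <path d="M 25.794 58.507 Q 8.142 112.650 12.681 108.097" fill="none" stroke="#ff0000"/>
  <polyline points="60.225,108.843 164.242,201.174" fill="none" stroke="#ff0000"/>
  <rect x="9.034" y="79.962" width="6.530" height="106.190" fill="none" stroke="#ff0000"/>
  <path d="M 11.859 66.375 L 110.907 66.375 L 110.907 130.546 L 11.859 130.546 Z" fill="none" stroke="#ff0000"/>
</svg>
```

G21
G90
G00 X25.794 Y155.634
M3 S715
G1 X19.621 Y136.325 F917
G1 X15.223 Y121.711
G1 X12.600 Y111.793
G1 X11.753 Y106.571
G1 X12.681 Y106.044
M5
G00 X60.225 Y105.298
M3 S715
G1 X164.242 Y12.967 F917
M5
G00 X9.034 Y134.179
M3 S715
G1 X15.564 Y134.179 F917
G1 X15.564 Y27.989
G1 X9.034 Y27.989
G1 X9.034 Y134.179
M5
G00 X11.859 Y147.766
M3 S715
G1 X110.907 Y147.766 F917
G1 X110.907 Y83.595
G1 X11.859 Y83.595
G1 X11.859 Y147.766
M5

viewBox `0 0 201.974 214.141` with mm width/height → 1 unit = 1 mm. Flip: y_m = 214.141 − y_svg.

**Shape 1** — `<path>` quadratic bezier, stroke `#ff0000` → cut (S715, F917). Control points (SVG): P0=(25.794,58.507), P1=(8.142,112.650), P2=(12.681,108.097); sampled at t=k/5. Machine vertices: (25.794,155.634) → (19.621,136.325) → (15.223,121.711) → (12.600,111.793) → (11.753,106.571) → (12.681,106.044). Open path.

**Shape 2** — `<polyline>` line segment, stroke `#ff0000` → cut (S715, F917). Machine vertices: (60.225,105.298) → (164.242,12.967). Open path.

**Shape 3** — `<rect>` rectangle, stroke `#ff0000` → cut (S715, F917). Machine vertices: (9.034,134.179) → (15.564,134.179) → (15.564,27.989) → (9.034,27.989) → (9.034,134.179). Closed: final G1 returns to the first vertex.

**Shape 4** — `<path>` rectangle, stroke `#ff0000` → cut (S715, F917). Machine vertices: (11.859,147.766) → (110.907,147.766) → (110.907,83.595) → (11.859,83.595) → (11.859,147.766). Closed: final G1 returns to the first vertex.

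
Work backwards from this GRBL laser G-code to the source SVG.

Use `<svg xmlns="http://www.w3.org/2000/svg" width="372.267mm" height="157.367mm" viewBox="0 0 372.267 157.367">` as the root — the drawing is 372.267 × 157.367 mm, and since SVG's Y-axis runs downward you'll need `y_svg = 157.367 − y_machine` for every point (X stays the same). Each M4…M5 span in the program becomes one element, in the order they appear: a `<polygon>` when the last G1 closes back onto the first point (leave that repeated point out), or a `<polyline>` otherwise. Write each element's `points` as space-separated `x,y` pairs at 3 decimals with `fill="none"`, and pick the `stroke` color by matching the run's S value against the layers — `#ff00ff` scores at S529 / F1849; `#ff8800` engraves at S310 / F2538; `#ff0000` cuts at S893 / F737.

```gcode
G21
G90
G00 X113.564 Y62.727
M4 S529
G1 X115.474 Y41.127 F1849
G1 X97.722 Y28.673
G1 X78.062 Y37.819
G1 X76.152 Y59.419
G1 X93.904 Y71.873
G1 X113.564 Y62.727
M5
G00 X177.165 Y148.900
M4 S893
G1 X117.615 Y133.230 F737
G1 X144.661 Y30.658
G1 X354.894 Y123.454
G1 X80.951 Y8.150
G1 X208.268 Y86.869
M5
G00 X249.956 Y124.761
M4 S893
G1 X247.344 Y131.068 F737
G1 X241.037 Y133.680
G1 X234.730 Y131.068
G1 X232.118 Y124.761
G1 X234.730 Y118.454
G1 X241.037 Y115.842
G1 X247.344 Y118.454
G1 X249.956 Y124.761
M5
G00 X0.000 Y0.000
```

Machine Y-up, SVG Y-down with viewBox height 157.367, so y_svg = 157.367 − y_machine; X carries over.

Run 1: power S529 maps to stroke `#ff00ff` (score). The run returns to its start, so emit a `<polygon>` with points (Y-flipped): 113.564,94.640 115.474,116.240 97.722,128.694 78.062,119.548 76.152,97.948 93.904,85.494.

Run 2: S893 ⇒ cut layer `#ff0000`. The run is open, so emit a `<polyline>` with points (Y-flipped): 177.165,8.467 117.615,24.137 144.661,126.709 354.894,33.913 80.951,149.217 208.268,70.498.

Run 3: the run's S893 means `#ff0000` (cut). The run returns to its start, so emit a `<polygon>` with points (Y-flipped): 249.956,32.606 247.344,26.299 241.037,23.687 234.730,26.299 232.118,32.606 234.730,38.913 241.037,41.525 247.344,38.913.

<svg xmlns="http://www.w3.org/2000/svg" width="372.267mm" height="157.367mm" viewBox="0 0 372.267 157.367">
  <polygon points="113.564,94.640 115.474,116.240 97.722,128.694 78.062,119.548 76.152,97.948 93.904,85.494" fill="none" stroke="#ff00ff"/>
  <polyline points="177.165,8.467 117.615,24.137 144.661,126.709 354.894,33.913 80.951,149.217 208.268,70.498" fill="none" stroke="#ff0000"/>
  <polygon points="249.956,32.606 247.344,26.299 241.037,23.687 234.730,26.299 232.118,32.606 234.730,38.913 241.037,41.525 247.344,38.913" fill="none" stroke="#ff0000"/>
</svg>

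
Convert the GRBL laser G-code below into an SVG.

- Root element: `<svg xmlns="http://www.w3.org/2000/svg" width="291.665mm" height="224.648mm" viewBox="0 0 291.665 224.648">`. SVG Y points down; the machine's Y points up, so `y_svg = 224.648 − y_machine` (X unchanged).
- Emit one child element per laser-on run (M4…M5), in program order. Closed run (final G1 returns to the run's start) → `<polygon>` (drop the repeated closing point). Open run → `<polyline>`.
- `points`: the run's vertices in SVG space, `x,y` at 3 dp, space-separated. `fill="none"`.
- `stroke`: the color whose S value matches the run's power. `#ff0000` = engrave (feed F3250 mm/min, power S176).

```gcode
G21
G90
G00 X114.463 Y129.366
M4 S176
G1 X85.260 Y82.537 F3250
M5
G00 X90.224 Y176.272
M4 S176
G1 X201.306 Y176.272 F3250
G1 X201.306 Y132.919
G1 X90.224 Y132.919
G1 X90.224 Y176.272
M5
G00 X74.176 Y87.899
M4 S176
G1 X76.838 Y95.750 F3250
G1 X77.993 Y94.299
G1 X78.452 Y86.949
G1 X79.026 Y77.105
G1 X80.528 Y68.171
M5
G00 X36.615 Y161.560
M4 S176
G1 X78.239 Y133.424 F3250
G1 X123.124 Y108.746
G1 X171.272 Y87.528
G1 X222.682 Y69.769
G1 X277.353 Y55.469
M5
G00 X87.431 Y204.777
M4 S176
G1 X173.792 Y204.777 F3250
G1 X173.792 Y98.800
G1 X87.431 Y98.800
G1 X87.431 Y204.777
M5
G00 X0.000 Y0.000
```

<svg xmlns="http://www.w3.org/2000/svg" width="291.665mm" height="224.648mm" viewBox="0 0 291.665 224.648">
  <polyline points="114.463,95.282 85.260,142.111" fill="none" stroke="#ff0000"/>
  <polygon points="90.224,48.376 201.306,48.376 201.306,91.729 90.224,91.729" fill="none" stroke="#ff0000"/>
  <polyline points="74.176,136.749 76.838,128.898 77.993,130.349 78.452,137.699 79.026,147.543 80.528,156.477" fill="none" stroke="#ff0000"/>
  <polyline points="36.615,63.088 78.239,91.224 123.124,115.902 171.272,137.120 222.682,154.879 277.353,169.179" fill="none" stroke="#ff0000"/>
  <polygon points="87.431,19.871 173.792,19.871 173.792,125.848 87.431,125.848" fill="none" stroke="#ff0000"/>
</svg>

y_svg = 224.648 − y_m. Every run uses S176, so all elements get stroke `#ff0000` (engrave).

[1] open run; points: 114.463,95.282 85.260,142.111

[2] closed run; points: 90.224,48.376 201.306,48.376 201.306,91.729 90.224,91.729

[3] open run; points: 74.176,136.749 76.838,128.898 77.993,130.349 78.452,137.699 79.026,147.543 80.528,156.477

[4] open run; points: 36.615,63.088 78.239,91.224 123.124,115.902 171.272,137.120 222.682,154.879 277.353,169.179

[5] closed run; points: 87.431,19.871 173.792,19.871 173.792,125.848 87.431,125.848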